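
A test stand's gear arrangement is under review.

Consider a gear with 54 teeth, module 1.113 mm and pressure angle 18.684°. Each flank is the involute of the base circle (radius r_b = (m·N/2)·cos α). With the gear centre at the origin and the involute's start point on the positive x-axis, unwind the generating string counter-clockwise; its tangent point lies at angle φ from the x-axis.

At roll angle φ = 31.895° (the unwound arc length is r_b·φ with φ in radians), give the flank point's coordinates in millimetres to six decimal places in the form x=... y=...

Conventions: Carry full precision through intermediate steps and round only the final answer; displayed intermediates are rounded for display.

x=32.542223 y=1.586744

recognized (one wheel, involute flank): single-mesh tooth geometry, m = 1.113, N = 54
pitch radius r_p = m·N/2 = 1.113·54/2 = 30.051000
base radius r_b = r_p·cos α = 30.051000·cos 18.684° = 28.467305
roll angle φ = 31.895° = 0.55667276 rad
x = r_b·(cos φ + φ·sin φ) = 32.542223
y = r_b·(sin φ − φ·cos φ) = 1.586744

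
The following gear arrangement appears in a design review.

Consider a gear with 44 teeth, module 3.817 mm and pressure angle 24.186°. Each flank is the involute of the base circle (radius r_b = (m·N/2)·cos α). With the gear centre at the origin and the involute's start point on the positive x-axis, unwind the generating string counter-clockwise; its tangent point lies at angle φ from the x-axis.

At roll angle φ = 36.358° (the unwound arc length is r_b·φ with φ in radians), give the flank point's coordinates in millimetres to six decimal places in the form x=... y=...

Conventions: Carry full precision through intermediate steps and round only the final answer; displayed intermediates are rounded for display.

class = single-mesh tooth geometry [base-circle involute, m = 3.817, 44T]
pitch radius r_p = m·N/2 = 3.817·44/2 = 83.974000
base radius r_b = r_p·cos α = 83.974000·cos 24.186° = 76.602783
roll angle φ = 36.358° = 0.63456681 rad
x = r_b·(cos φ + φ·sin φ) = 90.507568
y = r_b·(sin φ − φ·cos φ) = 6.265642

x=90.507568 y=6.265642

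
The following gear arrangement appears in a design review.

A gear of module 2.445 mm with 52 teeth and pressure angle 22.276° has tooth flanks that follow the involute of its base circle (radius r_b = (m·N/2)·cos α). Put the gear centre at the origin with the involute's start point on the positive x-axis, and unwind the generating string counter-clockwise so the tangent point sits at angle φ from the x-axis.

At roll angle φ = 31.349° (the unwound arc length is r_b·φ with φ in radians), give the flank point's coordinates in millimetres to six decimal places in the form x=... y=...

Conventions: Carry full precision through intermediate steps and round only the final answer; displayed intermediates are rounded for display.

x=66.982763 y=3.116675

topology: single-mesh involute geometry — m = 2.445, N = 52
pitch radius r_p = m·N/2 = 2.445·52/2 = 63.570000
base radius r_b = r_p·cos α = 63.570000·cos 22.276° = 58.825681
roll angle φ = 31.349° = 0.54714327 rad
x = r_b·(cos φ + φ·sin φ) = 66.982763
y = r_b·(sin φ − φ·cos φ) = 3.116675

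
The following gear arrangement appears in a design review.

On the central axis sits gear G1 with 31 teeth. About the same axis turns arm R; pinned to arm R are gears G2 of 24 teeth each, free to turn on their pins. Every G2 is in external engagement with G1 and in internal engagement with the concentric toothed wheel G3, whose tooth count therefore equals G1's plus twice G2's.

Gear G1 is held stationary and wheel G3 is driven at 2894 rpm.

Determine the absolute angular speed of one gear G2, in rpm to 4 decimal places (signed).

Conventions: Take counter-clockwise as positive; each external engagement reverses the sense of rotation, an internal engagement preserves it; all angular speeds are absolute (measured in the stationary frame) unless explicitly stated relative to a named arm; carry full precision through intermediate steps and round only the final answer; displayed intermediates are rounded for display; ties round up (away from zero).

+4763.0417 rpm

topology: planetary set — G1 31T / G2 24T / G3 79T, arm = carrier (Willis)
normalise by the input: solve with ω_ring = 1, then scale by 2894 rpm
ring teeth: 31 + 2·24 = 79
31(ω_sun−ω_arm) = −79(ω_ring−ω_arm),  ω_sun = 0, ω_ring = 1
31(0−ω_arm) = −79(1−ω_arm)  ⇒  110·ω_arm = 79  ⇒  ω_arm = 79/110
sun–planet mesh: 31·(0−79/110) = −24·(ω_p−ω_arm)  ⇒  ω_p−ω_arm = 2449/2640
ω_p = 79/110 + 2449/2640 = 79/48
scale: ω_p = 79/48 × 2894 rpm = +4763.0417 rpm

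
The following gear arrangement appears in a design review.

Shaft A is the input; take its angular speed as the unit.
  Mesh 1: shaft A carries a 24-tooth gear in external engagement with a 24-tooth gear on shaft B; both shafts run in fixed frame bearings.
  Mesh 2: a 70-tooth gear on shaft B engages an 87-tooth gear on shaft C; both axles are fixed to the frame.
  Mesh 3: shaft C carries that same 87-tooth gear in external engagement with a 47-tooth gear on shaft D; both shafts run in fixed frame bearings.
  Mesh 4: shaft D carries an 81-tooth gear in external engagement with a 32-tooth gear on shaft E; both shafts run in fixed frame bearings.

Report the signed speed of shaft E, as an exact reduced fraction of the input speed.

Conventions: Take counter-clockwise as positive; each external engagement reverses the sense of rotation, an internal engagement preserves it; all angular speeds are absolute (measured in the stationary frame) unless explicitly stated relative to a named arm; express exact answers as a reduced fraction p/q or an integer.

4-mesh fixed-axis compound train (all bearings frame-fixed)
mesh 1 [24T→24T]: |ω|/ω_in = 1×24/24 = 1, sense flips to −
mesh 2 [70T→87T]: |ω|/ω_in = 1×70/87 = 70/87, sense flips to +
mesh 3 [87T→47T]: |ω|/ω_in = (70/87)×87/47 = 70/47, sense flips to −
mesh 4 [81T→32T]: |ω|/ω_in = (70/47)×81/32 = 2835/752, sense flips to +
signed output speed (× input speed) = 2835/752

2835/752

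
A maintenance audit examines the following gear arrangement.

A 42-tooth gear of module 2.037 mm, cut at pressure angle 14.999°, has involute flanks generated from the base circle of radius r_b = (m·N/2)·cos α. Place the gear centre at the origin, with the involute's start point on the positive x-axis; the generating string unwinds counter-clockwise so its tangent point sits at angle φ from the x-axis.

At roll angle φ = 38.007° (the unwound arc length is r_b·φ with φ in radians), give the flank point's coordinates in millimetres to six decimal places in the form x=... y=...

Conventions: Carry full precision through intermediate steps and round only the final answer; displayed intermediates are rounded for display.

x=49.434638 y=3.846146

single-mesh involute tooth geometry (42T wheel at module 2.037)
pitch radius r_p = m·N/2 = 2.037·42/2 = 42.777000
base radius r_b = r_p·cos α = 42.777000·cos 14.999° = 41.319602
roll angle φ = 38.007° = 0.66334729 rad
x = r_b·(cos φ + φ·sin φ) = 49.434638
y = r_b·(sin φ − φ·cos φ) = 3.846146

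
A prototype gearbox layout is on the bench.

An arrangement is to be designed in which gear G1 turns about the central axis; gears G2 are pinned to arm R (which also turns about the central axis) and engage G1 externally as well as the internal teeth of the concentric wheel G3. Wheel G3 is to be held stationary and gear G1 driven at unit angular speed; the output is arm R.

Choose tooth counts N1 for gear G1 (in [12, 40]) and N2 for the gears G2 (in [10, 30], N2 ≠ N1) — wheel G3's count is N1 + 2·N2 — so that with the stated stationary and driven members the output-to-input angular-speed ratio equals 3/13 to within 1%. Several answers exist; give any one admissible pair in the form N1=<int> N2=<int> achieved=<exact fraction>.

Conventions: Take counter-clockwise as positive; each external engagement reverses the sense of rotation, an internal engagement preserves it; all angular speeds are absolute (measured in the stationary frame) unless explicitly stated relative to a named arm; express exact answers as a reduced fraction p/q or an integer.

N1=12 N2=14 achieved=3/13

topology: planetary set — design target 3/13, arm = carrier (Willis)
Willis with ω_ring = 0: ω_arm/ω_sun = N1/(N1+N3); set equal to 3/13  ⇒  N3/N1 = 1/(3/13) − 1 = 10/3
N3 = N1 + 2·N2  ⇒  N2/N1 = (N3/N1 − 1)/2 = (10/3 − 1)/2 = 7/6
smallest multiple with N1 ≥ 12 and N2 ≥ 10: k = 2  ⇒  N1 = 2·6 = 12, N2 = 2·7 = 14 (N1 ≤ 40, N2 ≤ 30, N2 ≠ N1 ✓), N3 = 12 + 2·14 = 40
check: N1/(N1+N3) with N1 = 12, N3 = 40 gives 3/13; |achieved − target| = 0 ≤ 3/1300 ✓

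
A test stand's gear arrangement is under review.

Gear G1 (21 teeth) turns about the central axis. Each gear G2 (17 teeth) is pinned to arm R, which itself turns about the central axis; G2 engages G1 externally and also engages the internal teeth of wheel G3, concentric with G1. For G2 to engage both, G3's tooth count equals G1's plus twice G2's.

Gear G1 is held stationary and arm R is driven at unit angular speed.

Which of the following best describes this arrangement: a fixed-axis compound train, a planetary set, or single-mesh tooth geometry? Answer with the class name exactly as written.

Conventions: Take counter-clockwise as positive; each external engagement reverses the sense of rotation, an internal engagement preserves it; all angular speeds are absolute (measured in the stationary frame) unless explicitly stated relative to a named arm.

recognized (axles ride arm R): planetary set, 21/17/55 teeth
classification: planetary set

planetary set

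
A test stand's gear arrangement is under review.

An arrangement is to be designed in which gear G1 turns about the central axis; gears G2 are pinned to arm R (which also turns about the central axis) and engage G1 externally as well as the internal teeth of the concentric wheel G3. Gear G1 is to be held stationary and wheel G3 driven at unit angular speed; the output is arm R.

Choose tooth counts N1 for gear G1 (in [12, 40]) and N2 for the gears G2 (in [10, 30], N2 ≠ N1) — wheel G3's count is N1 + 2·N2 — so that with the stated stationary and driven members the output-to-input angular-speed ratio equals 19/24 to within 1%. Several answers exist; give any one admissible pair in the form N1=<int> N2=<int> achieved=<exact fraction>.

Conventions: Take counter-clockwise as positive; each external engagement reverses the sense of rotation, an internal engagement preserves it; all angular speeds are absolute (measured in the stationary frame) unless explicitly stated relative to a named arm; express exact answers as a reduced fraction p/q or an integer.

class = planetary set [ratio 19/24 wanted; Willis about the carrier]
Willis with ω_sun = 0: ω_arm/ω_ring = N3/(N1+N3); set equal to 19/24  ⇒  N3/N1 = (19/24)/(1 − 19/24) = 19/5
N3 = N1 + 2·N2  ⇒  N2/N1 = (N3/N1 − 1)/2 = (19/5 − 1)/2 = 7/5
smallest multiple with N1 ≥ 12 and N2 ≥ 10: k = 3  ⇒  N1 = 3·5 = 15, N2 = 3·7 = 21 (N1 ≤ 40, N2 ≤ 30, N2 ≠ N1 ✓), N3 = 15 + 2·21 = 57
check: N3/(N1+N3) with N1 = 15, N3 = 57 gives 19/24; |achieved − target| = 0 ≤ 19/2400 ✓

N1=15 N2=21 achieved=19/24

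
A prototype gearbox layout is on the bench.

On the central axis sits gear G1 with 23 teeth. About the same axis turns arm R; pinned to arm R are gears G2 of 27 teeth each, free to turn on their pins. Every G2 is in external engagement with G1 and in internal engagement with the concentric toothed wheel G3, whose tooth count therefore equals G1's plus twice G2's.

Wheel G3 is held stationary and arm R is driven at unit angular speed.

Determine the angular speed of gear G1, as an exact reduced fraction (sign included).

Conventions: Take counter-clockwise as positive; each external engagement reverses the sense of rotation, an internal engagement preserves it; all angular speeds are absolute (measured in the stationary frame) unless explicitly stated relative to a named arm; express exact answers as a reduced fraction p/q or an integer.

planetary set (23T centre, 27T on arm, 77T internal) — Willis relation
ring teeth: 23 + 2·27 = 77
23(ω_sun−ω_arm) = −77(ω_ring−ω_arm),  ω_ring = 0, ω_arm = 1
ω_sun = 1 − (77/23)(0−1) = 100/23
exact speed ratio = 100/23

100/23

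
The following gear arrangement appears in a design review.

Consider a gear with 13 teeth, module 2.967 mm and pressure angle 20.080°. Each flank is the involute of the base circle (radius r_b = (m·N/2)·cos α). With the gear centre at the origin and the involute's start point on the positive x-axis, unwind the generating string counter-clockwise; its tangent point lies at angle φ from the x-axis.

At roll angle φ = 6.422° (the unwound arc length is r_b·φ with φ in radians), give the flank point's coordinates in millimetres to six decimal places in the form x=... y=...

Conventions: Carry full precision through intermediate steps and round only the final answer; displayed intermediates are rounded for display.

x=18.226636 y=0.008491

recognized (one wheel, involute flank): single-mesh tooth geometry, m = 2.967, N = 13
pitch radius r_p = m·N/2 = 2.967·13/2 = 19.285500
base radius r_b = r_p·cos α = 19.285500·cos 20.080° = 18.113215
roll angle φ = 6.422° = 0.11208504 rad
x = r_b·(cos φ + φ·sin φ) = 18.226636
y = r_b·(sin φ − φ·cos φ) = 0.008491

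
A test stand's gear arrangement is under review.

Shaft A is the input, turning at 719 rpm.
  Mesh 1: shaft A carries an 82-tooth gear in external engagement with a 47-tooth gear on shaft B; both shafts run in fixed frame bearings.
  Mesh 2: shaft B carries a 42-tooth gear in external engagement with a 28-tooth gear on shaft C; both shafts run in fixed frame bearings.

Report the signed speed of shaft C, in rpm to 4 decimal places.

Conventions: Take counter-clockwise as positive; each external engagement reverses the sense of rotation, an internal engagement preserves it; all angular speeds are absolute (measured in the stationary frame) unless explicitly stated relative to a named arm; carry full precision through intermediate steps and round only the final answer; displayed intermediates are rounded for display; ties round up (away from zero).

+1881.6383 rpm

topology: fixed-axis compound train — 2 meshes, A→C
mesh 1 [82T→47T]: ω = 719.0000×82/47 = 1254.4255 rpm, sense flips to −
mesh 2 [42T→28T]: ω = 1254.4255×42/28 = 1881.6383 rpm, sense flips to +
signed output speed = +1881.6383 rpm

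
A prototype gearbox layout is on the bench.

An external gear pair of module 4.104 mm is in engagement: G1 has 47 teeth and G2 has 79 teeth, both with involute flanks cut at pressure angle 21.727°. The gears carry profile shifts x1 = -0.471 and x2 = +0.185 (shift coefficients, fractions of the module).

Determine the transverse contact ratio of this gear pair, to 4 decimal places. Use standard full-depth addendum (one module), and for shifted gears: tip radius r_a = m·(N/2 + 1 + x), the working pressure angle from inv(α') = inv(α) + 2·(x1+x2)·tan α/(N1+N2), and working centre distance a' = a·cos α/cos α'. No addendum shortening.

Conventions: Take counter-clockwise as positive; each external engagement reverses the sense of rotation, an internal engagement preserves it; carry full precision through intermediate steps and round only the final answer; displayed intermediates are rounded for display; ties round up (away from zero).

recognized (one external pair, fixed centres): single-mesh tooth geometry, m = 4.104, N1 = 47, N2 = 79
base radii: r_b1 = 89.592447, r_b2 = 150.591561
tip radii: r_a1 = 98.615016, r_a2 = 166.971240
inv(α') = inv(21.727°) + 2·(-0.471+0.185)·tan α/(47+79) = 0.01747758  ⇒  α' = 21.05145°
a' = a·cos α / cos α' = 258.5520·cos 21.727°/cos 21.05145° = 257.360721
action lengths: √(r_a1²−r_b1²) = 41.208188, √(r_a2²−r_b2²) = 72.121958
base pitch p_b = π·m·cos α = 11.977148
CR = (41.208188 + 72.121958 − 257.360721·sin 21.05145°)/11.977148 = 1.743702
contact ratio ≈ 1.7437

1.7437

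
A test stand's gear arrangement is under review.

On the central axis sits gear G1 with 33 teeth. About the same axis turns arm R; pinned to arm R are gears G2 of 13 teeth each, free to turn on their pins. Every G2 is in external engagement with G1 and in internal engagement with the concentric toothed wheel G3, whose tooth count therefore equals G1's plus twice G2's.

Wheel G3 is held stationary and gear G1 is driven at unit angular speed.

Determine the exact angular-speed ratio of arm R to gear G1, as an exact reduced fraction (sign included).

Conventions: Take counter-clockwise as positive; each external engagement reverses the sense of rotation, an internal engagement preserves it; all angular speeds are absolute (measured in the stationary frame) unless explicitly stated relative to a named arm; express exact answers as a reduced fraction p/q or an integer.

recognized (axles ride arm R): planetary set, 33/13/59 teeth
ring teeth: 33 + 2·13 = 59
33(ω_sun−ω_arm) = −59(ω_ring−ω_arm),  ω_ring = 0, ω_sun = 1
33(1−ω_arm) = −59(0−ω_arm)  ⇒  92·ω_arm = 33  ⇒  ω_arm = 33/92
ω_out/ω_in = 33/92

33/92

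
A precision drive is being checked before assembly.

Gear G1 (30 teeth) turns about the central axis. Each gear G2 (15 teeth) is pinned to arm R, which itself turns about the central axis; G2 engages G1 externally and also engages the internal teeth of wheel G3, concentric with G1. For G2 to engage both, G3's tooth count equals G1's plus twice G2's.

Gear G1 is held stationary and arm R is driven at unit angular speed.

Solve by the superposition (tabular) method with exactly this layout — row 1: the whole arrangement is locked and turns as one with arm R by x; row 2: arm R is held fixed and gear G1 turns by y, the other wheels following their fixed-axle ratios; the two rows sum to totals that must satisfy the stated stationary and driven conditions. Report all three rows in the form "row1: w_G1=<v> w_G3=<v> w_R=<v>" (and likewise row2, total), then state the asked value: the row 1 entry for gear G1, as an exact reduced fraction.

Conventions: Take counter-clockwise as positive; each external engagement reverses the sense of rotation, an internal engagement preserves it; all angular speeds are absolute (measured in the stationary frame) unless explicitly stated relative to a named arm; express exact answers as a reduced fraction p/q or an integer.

row1: w_G1=1 w_G3=1 w_R=1
row2: w_G1=-1 w_G3=1/2 w_R=0
total: w_G1=0 w_G3=3/2 w_R=1
asked value: 1

class = planetary set [G3 = 30+2·15 = 60; Willis about the carrier]
superposition row 1 [locked train]: every member turns x
row 2 — arm fixed, fixed-axis ratios: sun y, ring −(30/60)·y, arm 0
boundary: total ω_sun = x + y = 0 and total ω_arm = x = 1  ⇒  y = -1, x = 1
row 2 ring = −(30/60)·(-1) = 1/2
totals (row 1 + row 2): sun 1 + (-1) = 0, ring 1 + 1/2 = 3/2, arm 1 + 0 = 1
asked cell (row1, sun) = 1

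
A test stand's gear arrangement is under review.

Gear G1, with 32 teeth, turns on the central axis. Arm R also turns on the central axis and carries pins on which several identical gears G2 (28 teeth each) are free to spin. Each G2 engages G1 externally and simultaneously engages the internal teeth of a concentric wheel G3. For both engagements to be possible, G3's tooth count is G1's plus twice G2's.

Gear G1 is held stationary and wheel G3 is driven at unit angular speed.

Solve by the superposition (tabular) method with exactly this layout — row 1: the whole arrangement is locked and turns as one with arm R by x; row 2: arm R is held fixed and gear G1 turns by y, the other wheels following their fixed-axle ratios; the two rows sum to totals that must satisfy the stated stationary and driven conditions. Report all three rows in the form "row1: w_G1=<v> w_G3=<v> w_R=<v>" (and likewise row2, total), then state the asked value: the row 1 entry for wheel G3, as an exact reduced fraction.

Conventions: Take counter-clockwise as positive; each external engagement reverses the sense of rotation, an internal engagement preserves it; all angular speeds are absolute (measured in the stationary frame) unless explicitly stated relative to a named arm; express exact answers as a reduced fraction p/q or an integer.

row1: w_G1=11/15 w_G3=11/15 w_R=11/15
row2: w_G1=-11/15 w_G3=4/15 w_R=0
total: w_G1=0 w_G3=1 w_R=11/15
asked value: 11/15

recognized (axles ride arm R): planetary set, 32/28/88 teeth
row 1: whole set turns with the arm by x
row 2 — arm fixed, fixed-axis ratios: sun y, ring −(32/88)·y, arm 0
boundary: total ω_sun = x + y = 0 and total ω_ring = x − (32/88)·y = 1  ⇒  y = -11/15, x = 11/15
row 2 ring = −(32/88)·(-11/15) = 4/15
totals (row 1 + row 2): sun 11/15 + (-11/15) = 0, ring 11/15 + 4/15 = 1, arm 11/15 + 0 = 11/15
asked cell (row1, ring) = 11/15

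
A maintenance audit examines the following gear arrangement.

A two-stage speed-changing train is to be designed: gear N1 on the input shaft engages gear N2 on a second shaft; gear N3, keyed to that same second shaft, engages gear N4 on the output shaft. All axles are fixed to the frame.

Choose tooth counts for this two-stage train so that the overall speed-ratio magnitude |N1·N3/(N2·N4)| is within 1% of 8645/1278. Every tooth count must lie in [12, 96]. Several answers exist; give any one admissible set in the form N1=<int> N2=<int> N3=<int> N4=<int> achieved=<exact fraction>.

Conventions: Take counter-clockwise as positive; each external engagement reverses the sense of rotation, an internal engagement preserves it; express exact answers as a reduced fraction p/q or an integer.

N1=91 N2=18 N3=95 N4=71 achieved=8645/1278

class = fixed-axis compound train [2-stage, 8645/1278 wanted]
target = 8645/1278 in lowest terms: an exact hit needs N1·N3 = k·8645 and N2·N4 = k·1278 for one integer k, every count in [12, 96]; additionally prefer no 1:1 stage (N1 ≠ N2, N3 ≠ N4)
k = 1: N1·N3 = 8645 = 91·95, N2·N4 = 1278 = 18·71
achieved = 91·95/(18·71) = 8645/1278; |achieved − target| = 0 ≤ 1729/25560 ✓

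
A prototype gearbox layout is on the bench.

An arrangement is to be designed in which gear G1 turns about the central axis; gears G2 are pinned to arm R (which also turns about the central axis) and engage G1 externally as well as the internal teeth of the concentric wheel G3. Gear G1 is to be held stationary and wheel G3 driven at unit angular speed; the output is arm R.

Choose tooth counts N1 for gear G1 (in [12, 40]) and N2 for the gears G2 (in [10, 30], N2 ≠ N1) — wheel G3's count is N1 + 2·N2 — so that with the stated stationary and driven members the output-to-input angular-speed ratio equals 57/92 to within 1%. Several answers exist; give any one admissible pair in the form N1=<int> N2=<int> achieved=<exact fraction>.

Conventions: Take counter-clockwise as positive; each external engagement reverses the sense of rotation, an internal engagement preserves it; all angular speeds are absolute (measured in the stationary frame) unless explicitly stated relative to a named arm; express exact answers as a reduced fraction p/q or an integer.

N1=35 N2=11 achieved=57/92

class = planetary set [ratio 57/92 wanted; Willis about the carrier]
Willis with ω_sun = 0: ω_arm/ω_ring = N3/(N1+N3); set equal to 57/92  ⇒  N3/N1 = (57/92)/(1 − 57/92) = 57/35
N3 = N1 + 2·N2  ⇒  N2/N1 = (N3/N1 − 1)/2 = (57/35 − 1)/2 = 11/35
smallest multiple with N1 ≥ 12 and N2 ≥ 10: k = 1  ⇒  N1 = 1·35 = 35, N2 = 1·11 = 11 (N1 ≤ 40, N2 ≤ 30, N2 ≠ N1 ✓), N3 = 35 + 2·11 = 57
check: N3/(N1+N3) with N1 = 35, N3 = 57 gives 57/92; |achieved − target| = 0 ≤ 57/9200 ✓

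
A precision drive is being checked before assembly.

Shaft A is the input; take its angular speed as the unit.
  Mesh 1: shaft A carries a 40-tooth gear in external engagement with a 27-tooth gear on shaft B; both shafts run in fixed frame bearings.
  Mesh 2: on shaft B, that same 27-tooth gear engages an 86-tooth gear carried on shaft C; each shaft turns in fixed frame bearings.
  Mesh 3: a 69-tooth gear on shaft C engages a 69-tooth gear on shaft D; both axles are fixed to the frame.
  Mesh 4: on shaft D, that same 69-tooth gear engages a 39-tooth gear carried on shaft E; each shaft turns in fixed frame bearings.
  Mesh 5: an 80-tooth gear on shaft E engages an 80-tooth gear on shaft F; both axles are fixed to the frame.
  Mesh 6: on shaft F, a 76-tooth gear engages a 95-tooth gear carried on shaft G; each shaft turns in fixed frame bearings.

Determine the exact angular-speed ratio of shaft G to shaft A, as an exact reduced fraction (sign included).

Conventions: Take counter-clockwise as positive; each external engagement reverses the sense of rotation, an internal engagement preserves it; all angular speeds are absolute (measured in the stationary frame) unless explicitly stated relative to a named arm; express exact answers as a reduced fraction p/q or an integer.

class = fixed-axis compound train [6 meshes; 6 ratios multiply, 6 sense flips]
mesh 1 [40T→27T]: running ratio 40/27, sense −
mesh 2 [27T→86T]: running ratio 20/43, sense +
mesh 3 [69T→69T]: running ratio 20/43, sense −
mesh 4 [69T→39T]: running ratio 460/559, sense +
mesh 5 [80T→80T]: running ratio 460/559, sense −
mesh 6 [76T→95T]: running ratio 368/559, sense +
ω_out/ω_in = 368/559

368/559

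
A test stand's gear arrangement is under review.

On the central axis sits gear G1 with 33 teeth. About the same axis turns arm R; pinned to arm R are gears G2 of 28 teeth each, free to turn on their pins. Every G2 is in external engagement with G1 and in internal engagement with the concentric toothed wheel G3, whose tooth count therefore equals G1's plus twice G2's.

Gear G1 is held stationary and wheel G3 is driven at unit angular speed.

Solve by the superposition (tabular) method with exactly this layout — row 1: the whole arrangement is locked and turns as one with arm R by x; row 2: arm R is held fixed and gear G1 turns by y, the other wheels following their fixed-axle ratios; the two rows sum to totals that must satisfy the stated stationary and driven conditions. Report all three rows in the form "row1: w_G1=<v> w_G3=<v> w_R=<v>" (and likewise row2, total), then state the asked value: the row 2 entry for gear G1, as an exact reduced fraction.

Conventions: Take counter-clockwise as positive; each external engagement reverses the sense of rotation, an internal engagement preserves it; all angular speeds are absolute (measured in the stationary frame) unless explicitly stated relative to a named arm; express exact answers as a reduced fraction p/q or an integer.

row1: w_G1=89/122 w_G3=89/122 w_R=89/122
row2: w_G1=-89/122 w_G3=33/122 w_R=0
total: w_G1=0 w_G3=1 w_R=89/122
asked value: -89/122

planetary set (33T centre, 28T on arm, 89T internal) — Willis relation
row 1 (train locked, turned with arm): all members turn x
row 2: sun turns y, ring = −(33/89)·y, arm 0
boundary: total ω_sun = x + y = 0 and total ω_ring = x − (33/89)·y = 1  ⇒  y = -89/122, x = 89/122
row 2 ring = −(33/89)·(-89/122) = 33/122
totals (row 1 + row 2): sun 89/122 + (-89/122) = 0, ring 89/122 + 33/122 = 1, arm 89/122 + 0 = 89/122
asked cell (row2, sun) = -89/122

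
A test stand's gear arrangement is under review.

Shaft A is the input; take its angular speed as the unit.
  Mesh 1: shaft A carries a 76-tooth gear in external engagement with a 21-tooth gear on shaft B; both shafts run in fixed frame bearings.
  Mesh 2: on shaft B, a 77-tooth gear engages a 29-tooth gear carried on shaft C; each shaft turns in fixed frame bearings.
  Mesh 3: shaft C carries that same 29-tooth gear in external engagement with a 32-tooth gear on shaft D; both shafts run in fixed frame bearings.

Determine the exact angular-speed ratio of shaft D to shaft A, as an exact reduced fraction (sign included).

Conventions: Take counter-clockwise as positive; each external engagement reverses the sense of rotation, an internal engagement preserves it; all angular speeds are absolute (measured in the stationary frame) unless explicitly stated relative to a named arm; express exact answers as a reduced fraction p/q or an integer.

class = fixed-axis compound train [3 meshes; 3 ratios multiply, 3 sense flips]
mesh 1 [76T→21T]: running ratio 76/21, sense −
mesh 2 [77T→29T]: running ratio 836/87, sense +
mesh 3 [29T→32T]: running ratio 209/24, sense −
ω_out/ω_in = -209/24

-209/24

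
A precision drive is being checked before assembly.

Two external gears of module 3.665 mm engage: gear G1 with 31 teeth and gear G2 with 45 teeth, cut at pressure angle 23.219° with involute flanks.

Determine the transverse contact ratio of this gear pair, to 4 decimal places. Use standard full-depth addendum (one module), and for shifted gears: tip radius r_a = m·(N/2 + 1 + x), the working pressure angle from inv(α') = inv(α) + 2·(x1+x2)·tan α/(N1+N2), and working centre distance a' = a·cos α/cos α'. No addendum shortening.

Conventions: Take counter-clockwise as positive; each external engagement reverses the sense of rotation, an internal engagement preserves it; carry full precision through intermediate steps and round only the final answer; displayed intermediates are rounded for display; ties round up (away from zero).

class = single-mesh tooth geometry [involute pair 31T × 45T, m = 3.665]
base radii: r_b1 = 52.206357, r_b2 = 75.783421
tip radii: r_a1 = 60.472500, r_a2 = 86.127500
no profile shift: α' = α, a' = a
action lengths: √(r_a1²−r_b1²) = 30.519167, √(r_a2²−r_b2²) = 40.924557
base pitch p_b = π·m·cos α = 10.581362
CR = (30.519167 + 40.924557 − 139.270000·sin 23.21900°)/10.581362 = 1.562841
contact ratio ≈ 1.5628

1.5628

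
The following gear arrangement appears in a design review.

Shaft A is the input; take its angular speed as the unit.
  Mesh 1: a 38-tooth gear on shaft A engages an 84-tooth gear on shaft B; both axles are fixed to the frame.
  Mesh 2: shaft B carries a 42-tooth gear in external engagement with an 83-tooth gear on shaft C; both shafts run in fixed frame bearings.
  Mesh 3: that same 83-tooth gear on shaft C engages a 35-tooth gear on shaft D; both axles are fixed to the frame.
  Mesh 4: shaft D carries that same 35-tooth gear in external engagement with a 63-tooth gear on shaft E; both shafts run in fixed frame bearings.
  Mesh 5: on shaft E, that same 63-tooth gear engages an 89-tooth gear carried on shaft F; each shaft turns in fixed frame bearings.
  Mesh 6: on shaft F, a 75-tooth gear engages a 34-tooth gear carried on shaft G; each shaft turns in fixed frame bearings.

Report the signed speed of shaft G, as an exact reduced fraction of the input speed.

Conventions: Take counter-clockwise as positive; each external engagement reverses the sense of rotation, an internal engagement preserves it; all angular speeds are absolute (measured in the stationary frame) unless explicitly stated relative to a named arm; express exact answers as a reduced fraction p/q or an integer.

1425/3026

6-mesh fixed-axis compound train (all bearings frame-fixed)
mesh 1 [38T→84T]: |ω|/ω_in = 1×38/84 = 19/42, sense flips to −
mesh 2 [42T→83T]: |ω|/ω_in = (19/42)×42/83 = 19/83, sense flips to +
mesh 3 [83T→35T]: |ω|/ω_in = (19/83)×83/35 = 19/35, sense flips to −
mesh 4 [35T→63T]: |ω|/ω_in = (19/35)×35/63 = 19/63, sense flips to +
mesh 5 [63T→89T]: |ω|/ω_in = (19/63)×63/89 = 19/89, sense flips to −
mesh 6 [75T→34T]: |ω|/ω_in = (19/89)×75/34 = 1425/3026, sense flips to +
signed output speed (× input speed) = 1425/3026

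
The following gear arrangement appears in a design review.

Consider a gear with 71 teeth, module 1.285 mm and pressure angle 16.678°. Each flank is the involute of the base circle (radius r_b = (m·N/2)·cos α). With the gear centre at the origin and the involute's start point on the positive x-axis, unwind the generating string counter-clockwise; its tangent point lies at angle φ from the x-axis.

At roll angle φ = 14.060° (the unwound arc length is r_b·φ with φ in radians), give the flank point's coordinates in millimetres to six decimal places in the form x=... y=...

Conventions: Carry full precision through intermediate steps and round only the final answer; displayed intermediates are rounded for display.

x=44.994472 y=0.213952

topology: single-mesh involute geometry — m = 1.285, N = 71
pitch radius r_p = m·N/2 = 1.285·71/2 = 45.617500
base radius r_b = r_p·cos α = 45.617500·cos 16.678° = 43.698498
roll angle φ = 14.060° = 0.24539329 rad
x = r_b·(cos φ + φ·sin φ) = 44.994472
y = r_b·(sin φ − φ·cos φ) = 0.213952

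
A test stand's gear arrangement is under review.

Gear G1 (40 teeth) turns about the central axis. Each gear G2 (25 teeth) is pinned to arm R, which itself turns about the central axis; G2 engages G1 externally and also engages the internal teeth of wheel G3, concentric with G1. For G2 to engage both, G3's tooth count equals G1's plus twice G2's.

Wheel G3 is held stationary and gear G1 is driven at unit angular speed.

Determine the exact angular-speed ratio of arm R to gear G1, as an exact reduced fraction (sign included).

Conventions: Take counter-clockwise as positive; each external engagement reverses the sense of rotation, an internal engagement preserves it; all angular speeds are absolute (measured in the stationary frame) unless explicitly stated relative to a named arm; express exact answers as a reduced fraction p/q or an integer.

4/13

topology: planetary set — G1 40T / G2 25T / G3 90T, arm = carrier (Willis)
ring teeth: 40 + 2·25 = 90
40(ω_sun−ω_arm) = −90(ω_ring−ω_arm),  ω_ring = 0, ω_sun = 1
40(1−ω_arm) = −90(0−ω_arm)  ⇒  130·ω_arm = 40  ⇒  ω_arm = 4/13
ω_out/ω_in = 4/13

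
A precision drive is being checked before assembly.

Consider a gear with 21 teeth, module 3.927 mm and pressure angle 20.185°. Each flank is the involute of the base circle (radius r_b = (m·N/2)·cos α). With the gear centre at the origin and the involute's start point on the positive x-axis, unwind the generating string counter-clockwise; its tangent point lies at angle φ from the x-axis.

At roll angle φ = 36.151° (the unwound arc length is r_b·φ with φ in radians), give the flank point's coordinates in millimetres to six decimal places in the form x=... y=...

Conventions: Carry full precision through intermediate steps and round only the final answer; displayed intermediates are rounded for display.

x=45.654676 y=3.113192

class = single-mesh tooth geometry [base-circle involute, m = 3.927, 21T]
pitch radius r_p = m·N/2 = 3.927·21/2 = 41.233500
base radius r_b = r_p·cos α = 41.233500·cos 20.185° = 38.701078
roll angle φ = 36.151° = 0.63095398 rad
x = r_b·(cos φ + φ·sin φ) = 45.654676
y = r_b·(sin φ − φ·cos φ) = 3.113192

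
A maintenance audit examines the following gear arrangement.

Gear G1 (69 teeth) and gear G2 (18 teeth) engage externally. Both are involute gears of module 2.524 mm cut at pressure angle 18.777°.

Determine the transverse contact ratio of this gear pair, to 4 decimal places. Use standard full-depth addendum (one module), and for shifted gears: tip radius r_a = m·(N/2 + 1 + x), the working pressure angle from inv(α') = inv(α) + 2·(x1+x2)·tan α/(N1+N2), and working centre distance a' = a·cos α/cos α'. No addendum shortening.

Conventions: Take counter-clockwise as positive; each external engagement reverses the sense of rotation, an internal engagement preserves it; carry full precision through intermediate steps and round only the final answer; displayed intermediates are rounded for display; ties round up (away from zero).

1.7267

topology: single-mesh involute geometry — m = 2.524, 69T/18T pair
base radii: r_b1 = 82.443583, r_b2 = 21.507022
tip radii: r_a1 = 89.602000, r_a2 = 25.240000
no profile shift: α' = α, a' = a
action lengths: √(r_a1²−r_b1²) = 35.093790, √(r_a2²−r_b2²) = 13.210058
base pitch p_b = π·m·cos α = 7.507367
CR = (35.093790 + 13.210058 − 109.794000·sin 18.77700°)/7.507367 = 1.726668
contact ratio ≈ 1.7267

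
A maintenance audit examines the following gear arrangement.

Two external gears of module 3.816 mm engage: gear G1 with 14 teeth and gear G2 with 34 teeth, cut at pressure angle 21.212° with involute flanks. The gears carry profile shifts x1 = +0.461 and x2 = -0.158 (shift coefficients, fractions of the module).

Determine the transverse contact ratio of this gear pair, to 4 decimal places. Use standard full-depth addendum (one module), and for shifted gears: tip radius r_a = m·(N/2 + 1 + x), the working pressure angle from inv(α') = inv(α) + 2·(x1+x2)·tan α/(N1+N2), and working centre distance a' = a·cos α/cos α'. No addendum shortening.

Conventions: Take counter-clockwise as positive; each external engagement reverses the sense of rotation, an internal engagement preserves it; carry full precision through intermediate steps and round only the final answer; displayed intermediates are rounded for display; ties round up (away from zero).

1.4072

class = single-mesh tooth geometry [involute pair 14T × 34T, m = 3.816]
base radii: r_b1 = 24.902210, r_b2 = 60.476795
tip radii: r_a1 = 32.287176, r_a2 = 68.085072
inv(α') = inv(21.212°) + 2·(+0.461-0.158)·tan α/(14+34) = 0.02279612  ⇒  α' = 22.91924°
a' = a·cos α / cos α' = 91.5840·cos 21.212°/cos 22.91924° = 92.697000
action lengths: √(r_a1²−r_b1²) = 20.550953, √(r_a2²−r_b2²) = 31.275139
base pitch p_b = π·m·cos α = 11.176086
CR = (20.550953 + 31.275139 − 92.697000·sin 22.91924°)/11.176086 = 1.407183
contact ratio ≈ 1.4072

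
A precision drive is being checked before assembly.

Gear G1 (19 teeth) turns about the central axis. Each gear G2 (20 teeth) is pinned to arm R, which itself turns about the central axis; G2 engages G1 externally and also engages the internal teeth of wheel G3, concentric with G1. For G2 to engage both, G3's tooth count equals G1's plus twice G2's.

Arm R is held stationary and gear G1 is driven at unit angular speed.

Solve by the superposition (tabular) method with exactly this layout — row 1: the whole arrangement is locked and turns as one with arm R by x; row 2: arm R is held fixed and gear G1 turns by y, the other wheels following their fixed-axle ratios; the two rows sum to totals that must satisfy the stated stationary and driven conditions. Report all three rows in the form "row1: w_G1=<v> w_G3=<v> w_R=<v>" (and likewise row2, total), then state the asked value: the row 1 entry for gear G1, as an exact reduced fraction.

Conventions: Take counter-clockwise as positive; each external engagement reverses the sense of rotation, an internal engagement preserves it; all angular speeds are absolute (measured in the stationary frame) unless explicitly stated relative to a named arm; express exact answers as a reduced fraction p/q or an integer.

class = planetary set [G3 = 19+2·20 = 59; Willis about the carrier]
row 1 — lock + rotate with arm: ω_sun = ω_ring = ω_arm = x
row 2 (arm held, sun turns y): ω_ring = −(19/59)·y, ω_arm = 0
boundary: total ω_arm = x = 0 and total ω_sun = x + y = 1  ⇒  y = 1, x = 0
row 2 ring = −(19/59)·1 = -19/59
totals (row 1 + row 2): sun 0 + 1 = 1, ring 0 + (-19/59) = -19/59, arm 0 + 0 = 0
asked cell (row1, sun) = 0

row1: w_G1=0 w_G3=0 w_R=0
row2: w_G1=1 w_G3=-19/59 w_R=0
total: w_G1=1 w_G3=-19/59 w_R=0
asked value: 0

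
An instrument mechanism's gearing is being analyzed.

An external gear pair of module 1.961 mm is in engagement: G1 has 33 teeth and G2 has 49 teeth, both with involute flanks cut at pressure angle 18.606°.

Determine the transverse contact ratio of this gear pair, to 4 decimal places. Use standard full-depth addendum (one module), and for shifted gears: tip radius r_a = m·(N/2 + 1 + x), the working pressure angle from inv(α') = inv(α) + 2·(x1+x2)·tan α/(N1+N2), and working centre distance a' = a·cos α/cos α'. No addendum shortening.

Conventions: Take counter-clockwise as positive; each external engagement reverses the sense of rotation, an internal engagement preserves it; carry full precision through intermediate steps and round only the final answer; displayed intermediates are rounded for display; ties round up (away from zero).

1.7851

class = single-mesh tooth geometry [involute pair 33T × 49T, m = 1.961]
base radii: r_b1 = 30.665388, r_b2 = 45.533454
tip radii: r_a1 = 34.317500, r_a2 = 50.005500
no profile shift: α' = α, a' = a
action lengths: √(r_a1²−r_b1²) = 15.405350, √(r_a2²−r_b2²) = 20.670137
base pitch p_b = π·m·cos α = 5.838676
CR = (15.405350 + 20.670137 − 80.401000·sin 18.60600°)/5.838676 = 1.785141
contact ratio ≈ 1.7851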